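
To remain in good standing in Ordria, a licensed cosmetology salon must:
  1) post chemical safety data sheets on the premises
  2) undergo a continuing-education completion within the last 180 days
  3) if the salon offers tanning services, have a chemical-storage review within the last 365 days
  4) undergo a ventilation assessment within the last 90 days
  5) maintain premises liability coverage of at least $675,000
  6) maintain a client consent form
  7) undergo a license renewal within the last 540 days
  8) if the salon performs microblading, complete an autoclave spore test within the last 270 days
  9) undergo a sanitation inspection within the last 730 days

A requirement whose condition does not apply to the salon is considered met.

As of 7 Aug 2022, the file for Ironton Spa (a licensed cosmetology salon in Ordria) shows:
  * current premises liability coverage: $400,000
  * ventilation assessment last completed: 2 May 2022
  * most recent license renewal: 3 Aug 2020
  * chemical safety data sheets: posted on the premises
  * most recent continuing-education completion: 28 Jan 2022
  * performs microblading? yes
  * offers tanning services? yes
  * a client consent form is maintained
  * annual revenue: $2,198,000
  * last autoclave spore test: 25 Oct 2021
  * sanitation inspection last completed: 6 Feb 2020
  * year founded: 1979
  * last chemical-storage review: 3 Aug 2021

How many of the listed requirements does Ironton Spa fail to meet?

1. chemical safety data sheets present → met
2. continuing-education completion 191 days ago vs limit 180 → not met
3. condition 'offers tanning services' holds; chemical-storage review 369 days ago vs limit 365 → not met
4. ventilation assessment 97 days ago vs limit 90 → not met
5. premises liability coverage $400,000 < $675,000 → not met
6. client consent form present → met
7. license renewal 734 days ago vs limit 540 → not met
8. condition 'performs microblading' holds; autoclave spore test 286 days ago vs limit 270 → not met
9. sanitation inspection 913 days ago vs limit 730 → not met
Not met: 7 of 9

7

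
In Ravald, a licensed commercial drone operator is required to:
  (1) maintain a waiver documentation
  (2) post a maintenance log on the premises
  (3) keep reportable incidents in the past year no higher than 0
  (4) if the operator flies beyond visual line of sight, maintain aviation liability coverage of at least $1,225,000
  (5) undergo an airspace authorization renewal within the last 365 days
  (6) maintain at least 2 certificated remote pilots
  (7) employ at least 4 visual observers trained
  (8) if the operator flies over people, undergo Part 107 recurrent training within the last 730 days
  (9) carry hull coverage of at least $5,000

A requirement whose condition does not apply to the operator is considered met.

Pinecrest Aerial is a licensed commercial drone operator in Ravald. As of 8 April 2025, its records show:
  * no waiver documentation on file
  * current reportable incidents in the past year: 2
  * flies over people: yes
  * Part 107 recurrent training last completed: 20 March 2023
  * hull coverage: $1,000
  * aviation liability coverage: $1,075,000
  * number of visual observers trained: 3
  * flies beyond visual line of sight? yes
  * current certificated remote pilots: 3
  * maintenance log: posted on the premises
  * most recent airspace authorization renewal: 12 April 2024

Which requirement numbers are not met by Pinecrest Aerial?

1. waiver documentation absent → not met
2. maintenance log present → met
3. reportable incidents in the past year 2 > 0 → not met
4. condition 'flies beyond visual line of sight' holds; aviation liability coverage $1,075,000 < $1,225,000 → not met
5. airspace authorization renewal 361 days ago vs limit 365 → met
6. certificated remote pilots 3 ≥ 2 → met
7. visual observers trained 3 < 4 → not met
8. condition 'flies over people' holds; Part 107 recurrent training 750 days ago vs limit 730 → not met
9. hull coverage $1,000 < $5,000 → not met
Not met: 1, 3, 4, 7, 8, 9

1, 3, 4, 7, 8, 9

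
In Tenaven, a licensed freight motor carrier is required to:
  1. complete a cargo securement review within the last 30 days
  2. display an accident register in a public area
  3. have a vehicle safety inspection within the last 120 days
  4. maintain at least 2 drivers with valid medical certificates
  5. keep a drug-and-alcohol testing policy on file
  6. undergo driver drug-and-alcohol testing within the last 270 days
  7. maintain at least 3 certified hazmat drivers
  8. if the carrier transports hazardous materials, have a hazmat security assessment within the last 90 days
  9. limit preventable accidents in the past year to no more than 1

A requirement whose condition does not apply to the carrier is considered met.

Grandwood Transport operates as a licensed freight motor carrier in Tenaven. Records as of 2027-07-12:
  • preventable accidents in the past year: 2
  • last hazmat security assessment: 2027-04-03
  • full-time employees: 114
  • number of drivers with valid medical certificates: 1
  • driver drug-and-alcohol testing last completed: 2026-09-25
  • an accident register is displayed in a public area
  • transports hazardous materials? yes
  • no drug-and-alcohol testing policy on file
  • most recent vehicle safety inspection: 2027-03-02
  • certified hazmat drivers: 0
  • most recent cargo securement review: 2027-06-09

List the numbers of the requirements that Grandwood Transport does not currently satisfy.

1, 3, 4, 5, 6, 7, 8, 9

1. cargo securement review 33 days ago vs limit 30 → not met
2. accident register present → met
3. vehicle safety inspection 132 days ago vs limit 120 → not met
4. drivers with valid medical certificates 1 < 2 → not met
5. drug-and-alcohol testing policy absent → not met
6. driver drug-and-alcohol testing 290 days ago vs limit 270 → not met
7. certified hazmat drivers 0 < 3 → not met
8. condition 'transports hazardous materials' holds; hazmat security assessment 100 days ago vs limit 90 → not met
9. preventable accidents in the past year 2 > 1 → not met
Not met: 1, 3, 4, 5, 6, 7, 8, 9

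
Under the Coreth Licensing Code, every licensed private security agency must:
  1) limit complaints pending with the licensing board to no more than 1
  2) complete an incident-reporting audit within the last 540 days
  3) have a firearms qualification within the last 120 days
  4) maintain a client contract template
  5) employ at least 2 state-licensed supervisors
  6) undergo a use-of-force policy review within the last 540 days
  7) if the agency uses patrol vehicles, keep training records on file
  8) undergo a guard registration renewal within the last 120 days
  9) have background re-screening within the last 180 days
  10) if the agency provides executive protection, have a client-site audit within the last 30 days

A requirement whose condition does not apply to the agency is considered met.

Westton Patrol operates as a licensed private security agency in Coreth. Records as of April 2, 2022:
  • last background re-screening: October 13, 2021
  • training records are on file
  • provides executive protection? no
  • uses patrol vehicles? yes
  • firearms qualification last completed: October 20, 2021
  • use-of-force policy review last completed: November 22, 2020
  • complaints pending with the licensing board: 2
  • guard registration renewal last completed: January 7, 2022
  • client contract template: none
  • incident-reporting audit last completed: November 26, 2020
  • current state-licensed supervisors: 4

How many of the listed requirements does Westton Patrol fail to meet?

1. complaints pending with the licensing board 2 > 1 → not met
2. incident-reporting audit 492 days ago vs limit 540 → met
3. firearms qualification 164 days ago vs limit 120 → not met
4. client contract template absent → not met
5. state-licensed supervisors 4 ≥ 2 → met
6. use-of-force policy review 496 days ago vs limit 540 → met
7. condition 'uses patrol vehicles' holds; training records present → met
8. guard registration renewal 85 days ago vs limit 120 → met
9. background re-screening 171 days ago vs limit 180 → met
10. condition 'provides executive protection' does not hold → requirement n/a → met
Not met: 3 of 10

3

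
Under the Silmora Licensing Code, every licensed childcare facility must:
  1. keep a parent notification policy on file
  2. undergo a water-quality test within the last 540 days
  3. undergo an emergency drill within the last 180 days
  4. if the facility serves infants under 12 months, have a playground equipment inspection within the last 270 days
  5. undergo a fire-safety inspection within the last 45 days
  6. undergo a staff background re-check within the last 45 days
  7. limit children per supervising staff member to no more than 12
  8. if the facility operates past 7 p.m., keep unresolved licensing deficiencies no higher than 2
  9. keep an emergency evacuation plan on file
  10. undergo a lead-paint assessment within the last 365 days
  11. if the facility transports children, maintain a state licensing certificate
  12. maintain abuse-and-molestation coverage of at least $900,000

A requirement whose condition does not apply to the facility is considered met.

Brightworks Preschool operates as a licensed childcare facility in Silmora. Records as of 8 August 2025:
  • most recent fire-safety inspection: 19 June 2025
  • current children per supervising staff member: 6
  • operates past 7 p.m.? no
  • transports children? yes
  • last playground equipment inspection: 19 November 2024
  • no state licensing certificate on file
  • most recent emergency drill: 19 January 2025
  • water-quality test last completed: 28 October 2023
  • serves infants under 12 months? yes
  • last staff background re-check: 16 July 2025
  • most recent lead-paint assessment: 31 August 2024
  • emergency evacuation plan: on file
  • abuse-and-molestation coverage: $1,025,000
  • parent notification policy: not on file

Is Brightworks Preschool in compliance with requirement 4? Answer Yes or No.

Yes

4. condition 'serves infants under 12 months' holds; playground equipment inspection 262 days ago vs limit 270 → met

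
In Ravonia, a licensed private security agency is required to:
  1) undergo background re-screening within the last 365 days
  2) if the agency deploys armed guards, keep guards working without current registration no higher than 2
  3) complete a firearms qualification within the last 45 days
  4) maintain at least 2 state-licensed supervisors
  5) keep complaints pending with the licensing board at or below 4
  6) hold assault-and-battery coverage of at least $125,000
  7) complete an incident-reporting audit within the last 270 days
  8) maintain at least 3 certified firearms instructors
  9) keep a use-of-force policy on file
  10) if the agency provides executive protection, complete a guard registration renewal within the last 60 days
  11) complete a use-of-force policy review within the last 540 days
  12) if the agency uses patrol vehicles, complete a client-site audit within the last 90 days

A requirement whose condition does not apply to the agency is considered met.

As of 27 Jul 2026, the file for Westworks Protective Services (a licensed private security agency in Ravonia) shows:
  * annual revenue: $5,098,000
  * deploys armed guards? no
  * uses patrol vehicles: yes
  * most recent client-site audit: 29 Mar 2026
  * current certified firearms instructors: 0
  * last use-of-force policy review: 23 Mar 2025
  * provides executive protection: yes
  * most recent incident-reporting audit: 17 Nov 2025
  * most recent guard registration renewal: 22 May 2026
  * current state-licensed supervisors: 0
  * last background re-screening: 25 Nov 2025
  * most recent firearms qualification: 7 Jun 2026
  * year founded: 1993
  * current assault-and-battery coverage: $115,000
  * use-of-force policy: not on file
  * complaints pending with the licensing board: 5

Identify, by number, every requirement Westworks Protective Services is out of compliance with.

3, 4, 5, 6, 8, 9, 10, 12

1. background re-screening 244 days ago vs limit 365 → met
2. condition 'deploys armed guards' does not hold → requirement n/a → met
3. firearms qualification 50 days ago vs limit 45 → not met
4. state-licensed supervisors 0 < 2 → not met
5. complaints pending with the licensing board 5 > 4 → not met
6. assault-and-battery coverage $115,000 < $125,000 → not met
7. incident-reporting audit 252 days ago vs limit 270 → met
8. certified firearms instructors 0 < 3 → not met
9. use-of-force policy absent → not met
10. condition 'provides executive protection' holds; guard registration renewal 66 days ago vs limit 60 → not met
11. use-of-force policy review 491 days ago vs limit 540 → met
12. condition 'uses patrol vehicles' holds; client-site audit 120 days ago vs limit 90 → not met
Not met: 3, 4, 5, 6, 8, 9, 10, 12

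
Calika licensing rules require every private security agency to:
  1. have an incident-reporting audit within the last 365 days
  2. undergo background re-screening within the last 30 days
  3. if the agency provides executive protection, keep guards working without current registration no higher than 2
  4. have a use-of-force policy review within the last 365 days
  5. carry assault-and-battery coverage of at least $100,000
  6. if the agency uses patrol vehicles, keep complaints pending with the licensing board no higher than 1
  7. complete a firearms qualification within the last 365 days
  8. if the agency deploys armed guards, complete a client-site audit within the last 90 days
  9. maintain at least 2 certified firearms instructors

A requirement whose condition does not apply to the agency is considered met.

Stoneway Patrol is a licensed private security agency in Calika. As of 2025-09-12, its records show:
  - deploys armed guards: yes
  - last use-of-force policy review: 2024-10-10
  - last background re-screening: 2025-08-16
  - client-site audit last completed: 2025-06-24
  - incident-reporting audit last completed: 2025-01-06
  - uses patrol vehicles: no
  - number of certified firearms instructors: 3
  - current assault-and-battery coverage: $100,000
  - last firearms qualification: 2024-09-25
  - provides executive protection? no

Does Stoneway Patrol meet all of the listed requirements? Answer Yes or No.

Yes

1. incident-reporting audit 249 days ago vs limit 365 → met
2. background re-screening 27 days ago vs limit 30 → met
3. condition 'provides executive protection' does not hold → requirement n/a → met
4. use-of-force policy review 337 days ago vs limit 365 → met
5. assault-and-battery coverage $100,000 ≥ $100,000 → met
6. condition 'uses patrol vehicles' does not hold → requirement n/a → met
7. firearms qualification 352 days ago vs limit 365 → met
8. condition 'deploys armed guards' holds; client-site audit 80 days ago vs limit 90 → met
9. certified firearms instructors 3 ≥ 2 → met
All met.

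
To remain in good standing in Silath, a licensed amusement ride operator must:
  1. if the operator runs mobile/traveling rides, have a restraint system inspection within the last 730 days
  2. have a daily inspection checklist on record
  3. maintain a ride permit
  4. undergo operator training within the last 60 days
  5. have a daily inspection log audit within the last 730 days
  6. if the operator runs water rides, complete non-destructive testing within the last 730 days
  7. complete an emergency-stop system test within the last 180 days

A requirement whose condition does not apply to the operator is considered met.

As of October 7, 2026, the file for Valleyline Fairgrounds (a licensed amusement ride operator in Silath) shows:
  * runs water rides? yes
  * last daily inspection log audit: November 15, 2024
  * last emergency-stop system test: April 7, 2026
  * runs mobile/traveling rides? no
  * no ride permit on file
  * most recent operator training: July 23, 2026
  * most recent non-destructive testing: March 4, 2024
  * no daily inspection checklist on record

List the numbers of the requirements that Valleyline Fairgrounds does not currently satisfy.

2, 3, 4, 6, 7

1. condition 'runs mobile/traveling rides' does not hold → requirement n/a → met
2. daily inspection checklist absent → not met
3. ride permit absent → not met
4. operator training 76 days ago vs limit 60 → not met
5. daily inspection log audit 691 days ago vs limit 730 → met
6. condition 'runs water rides' holds; non-destructive testing 947 days ago vs limit 730 → not met
7. emergency-stop system test 183 days ago vs limit 180 → not met
Not met: 2, 3, 4, 6, 7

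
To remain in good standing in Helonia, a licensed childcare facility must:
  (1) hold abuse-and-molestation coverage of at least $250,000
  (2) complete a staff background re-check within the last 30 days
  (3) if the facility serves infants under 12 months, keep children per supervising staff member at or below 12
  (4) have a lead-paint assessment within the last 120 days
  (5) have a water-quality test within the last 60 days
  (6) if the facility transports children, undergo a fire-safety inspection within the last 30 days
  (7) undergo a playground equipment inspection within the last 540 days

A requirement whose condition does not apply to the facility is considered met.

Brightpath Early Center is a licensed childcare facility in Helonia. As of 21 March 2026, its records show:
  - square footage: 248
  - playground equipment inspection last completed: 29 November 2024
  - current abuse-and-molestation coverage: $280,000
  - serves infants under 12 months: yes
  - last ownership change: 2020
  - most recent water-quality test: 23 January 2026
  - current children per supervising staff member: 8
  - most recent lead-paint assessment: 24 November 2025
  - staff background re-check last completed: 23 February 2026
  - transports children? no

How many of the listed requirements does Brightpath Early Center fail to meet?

0

1. abuse-and-molestation coverage $280,000 ≥ $250,000 → met
2. staff background re-check 26 days ago vs limit 30 → met
3. condition 'serves infants under 12 months' holds; children per supervising staff member 8 ≤ 12 → met
4. lead-paint assessment 117 days ago vs limit 120 → met
5. water-quality test 57 days ago vs limit 60 → met
6. condition 'transports children' does not hold → requirement n/a → met
7. playground equipment inspection 477 days ago vs limit 540 → met
Not met: 0 of 7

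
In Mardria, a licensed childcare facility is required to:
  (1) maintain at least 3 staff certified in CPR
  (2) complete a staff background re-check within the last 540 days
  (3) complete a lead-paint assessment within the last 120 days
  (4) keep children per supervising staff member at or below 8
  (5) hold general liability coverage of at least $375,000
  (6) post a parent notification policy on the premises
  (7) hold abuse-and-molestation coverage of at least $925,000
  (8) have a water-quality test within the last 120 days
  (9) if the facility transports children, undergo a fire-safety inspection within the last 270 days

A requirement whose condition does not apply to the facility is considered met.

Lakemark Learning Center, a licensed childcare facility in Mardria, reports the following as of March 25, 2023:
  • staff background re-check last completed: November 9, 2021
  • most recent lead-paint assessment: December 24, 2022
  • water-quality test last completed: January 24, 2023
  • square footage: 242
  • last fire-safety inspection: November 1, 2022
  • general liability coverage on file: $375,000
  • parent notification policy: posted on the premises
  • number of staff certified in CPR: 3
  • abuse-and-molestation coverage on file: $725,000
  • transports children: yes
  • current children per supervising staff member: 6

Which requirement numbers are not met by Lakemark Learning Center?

1. staff certified in CPR 3 ≥ 3 → met
2. staff background re-check 501 days ago vs limit 540 → met
3. lead-paint assessment 91 days ago vs limit 120 → met
4. children per supervising staff member 6 ≤ 8 → met
5. general liability coverage $375,000 ≥ $375,000 → met
6. parent notification policy present → met
7. abuse-and-molestation coverage $725,000 < $925,000 → not met
8. water-quality test 60 days ago vs limit 120 → met
9. condition 'transports children' holds; fire-safety inspection 144 days ago vs limit 270 → met
Not met: 7

7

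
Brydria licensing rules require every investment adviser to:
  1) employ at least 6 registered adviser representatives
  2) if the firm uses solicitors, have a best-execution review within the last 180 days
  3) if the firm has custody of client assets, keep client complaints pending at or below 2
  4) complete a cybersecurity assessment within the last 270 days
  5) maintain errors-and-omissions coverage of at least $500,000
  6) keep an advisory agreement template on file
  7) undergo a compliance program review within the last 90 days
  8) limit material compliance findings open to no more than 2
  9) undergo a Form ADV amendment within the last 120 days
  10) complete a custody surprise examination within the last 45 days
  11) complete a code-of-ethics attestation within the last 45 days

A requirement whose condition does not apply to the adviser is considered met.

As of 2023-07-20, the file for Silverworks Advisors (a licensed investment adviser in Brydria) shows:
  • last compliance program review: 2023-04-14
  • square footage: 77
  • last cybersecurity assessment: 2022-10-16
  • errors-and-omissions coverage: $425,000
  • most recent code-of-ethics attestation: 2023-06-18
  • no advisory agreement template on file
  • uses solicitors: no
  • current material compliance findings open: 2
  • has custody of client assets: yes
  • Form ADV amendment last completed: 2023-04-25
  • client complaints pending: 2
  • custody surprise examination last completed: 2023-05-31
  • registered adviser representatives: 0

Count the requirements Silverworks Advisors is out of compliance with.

6

1. registered adviser representatives 0 < 6 → not met
2. condition 'uses solicitors' does not hold → requirement n/a → met
3. condition 'has custody of client assets' holds; client complaints pending 2 ≤ 2 → met
4. cybersecurity assessment 277 days ago vs limit 270 → not met
5. errors-and-omissions coverage $425,000 < $500,000 → not met
6. advisory agreement template absent → not met
7. compliance program review 97 days ago vs limit 90 → not met
8. material compliance findings open 2 ≤ 2 → met
9. Form ADV amendment 86 days ago vs limit 120 → met
10. custody surprise examination 50 days ago vs limit 45 → not met
11. code-of-ethics attestation 32 days ago vs limit 45 → met
Not met: 6 of 11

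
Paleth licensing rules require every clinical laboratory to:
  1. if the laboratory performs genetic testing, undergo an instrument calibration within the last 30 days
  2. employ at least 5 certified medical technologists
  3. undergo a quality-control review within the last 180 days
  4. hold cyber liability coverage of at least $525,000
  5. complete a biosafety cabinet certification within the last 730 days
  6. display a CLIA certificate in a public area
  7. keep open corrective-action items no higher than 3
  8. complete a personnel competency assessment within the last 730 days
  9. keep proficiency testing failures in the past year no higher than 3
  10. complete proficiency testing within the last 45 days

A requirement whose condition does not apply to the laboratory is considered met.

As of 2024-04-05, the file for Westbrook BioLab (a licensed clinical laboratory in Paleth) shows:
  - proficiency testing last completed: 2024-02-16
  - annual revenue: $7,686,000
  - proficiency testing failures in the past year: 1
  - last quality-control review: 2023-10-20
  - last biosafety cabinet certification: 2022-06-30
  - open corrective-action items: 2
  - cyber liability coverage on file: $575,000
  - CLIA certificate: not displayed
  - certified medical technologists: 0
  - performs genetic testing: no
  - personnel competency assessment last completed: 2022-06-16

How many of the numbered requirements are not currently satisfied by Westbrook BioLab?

3

1. condition 'performs genetic testing' does not hold → requirement n/a → met
2. certified medical technologists 0 < 5 → not met
3. quality-control review 168 days ago vs limit 180 → met
4. cyber liability coverage $575,000 ≥ $525,000 → met
5. biosafety cabinet certification 645 days ago vs limit 730 → met
6. CLIA certificate absent → not met
7. open corrective-action items 2 ≤ 3 → met
8. personnel competency assessment 659 days ago vs limit 730 → met
9. proficiency testing failures in the past year 1 ≤ 3 → met
10. proficiency testing 49 days ago vs limit 45 → not met
Not met: 3 of 10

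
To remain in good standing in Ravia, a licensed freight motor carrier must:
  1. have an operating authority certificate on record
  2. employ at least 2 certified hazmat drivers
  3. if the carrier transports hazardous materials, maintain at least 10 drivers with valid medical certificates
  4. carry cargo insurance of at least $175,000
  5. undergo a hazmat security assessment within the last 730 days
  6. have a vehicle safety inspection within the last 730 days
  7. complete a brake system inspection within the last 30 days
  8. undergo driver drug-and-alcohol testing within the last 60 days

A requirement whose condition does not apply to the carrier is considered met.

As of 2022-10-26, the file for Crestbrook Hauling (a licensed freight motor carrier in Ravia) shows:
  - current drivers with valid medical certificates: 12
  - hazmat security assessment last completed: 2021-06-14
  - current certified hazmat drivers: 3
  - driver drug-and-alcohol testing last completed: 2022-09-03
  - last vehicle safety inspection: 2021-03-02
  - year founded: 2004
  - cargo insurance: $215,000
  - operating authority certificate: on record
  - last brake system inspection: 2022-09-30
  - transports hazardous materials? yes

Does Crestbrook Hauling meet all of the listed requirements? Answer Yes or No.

Yes

1. operating authority certificate present → met
2. certified hazmat drivers 3 ≥ 2 → met
3. condition 'transports hazardous materials' holds; drivers with valid medical certificates 12 ≥ 10 → met
4. cargo insurance $215,000 ≥ $175,000 → met
5. hazmat security assessment 499 days ago vs limit 730 → met
6. vehicle safety inspection 603 days ago vs limit 730 → met
7. brake system inspection 26 days ago vs limit 30 → met
8. driver drug-and-alcohol testing 53 days ago vs limit 60 → met
All met.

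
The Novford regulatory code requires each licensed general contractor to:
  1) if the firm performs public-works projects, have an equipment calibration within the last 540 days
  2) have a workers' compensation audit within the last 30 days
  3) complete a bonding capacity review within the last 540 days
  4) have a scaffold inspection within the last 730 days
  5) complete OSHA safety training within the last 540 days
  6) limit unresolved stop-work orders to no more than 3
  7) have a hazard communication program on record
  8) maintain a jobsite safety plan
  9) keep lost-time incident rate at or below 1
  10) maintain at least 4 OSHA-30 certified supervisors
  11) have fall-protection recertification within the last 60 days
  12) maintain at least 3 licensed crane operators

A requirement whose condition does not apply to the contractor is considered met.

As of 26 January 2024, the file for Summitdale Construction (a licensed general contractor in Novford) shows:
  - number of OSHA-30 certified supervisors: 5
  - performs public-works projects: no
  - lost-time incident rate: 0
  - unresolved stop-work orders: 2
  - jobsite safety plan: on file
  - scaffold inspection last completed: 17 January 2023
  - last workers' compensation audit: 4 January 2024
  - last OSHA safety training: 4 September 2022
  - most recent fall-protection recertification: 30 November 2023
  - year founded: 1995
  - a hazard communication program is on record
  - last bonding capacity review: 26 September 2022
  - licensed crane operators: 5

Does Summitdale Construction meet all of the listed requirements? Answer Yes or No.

1. condition 'performs public-works projects' does not hold → requirement n/a → met
2. workers' compensation audit 22 days ago vs limit 30 → met
3. bonding capacity review 487 days ago vs limit 540 → met
4. scaffold inspection 374 days ago vs limit 730 → met
5. OSHA safety training 509 days ago vs limit 540 → met
6. unresolved stop-work orders 2 ≤ 3 → met
7. hazard communication program present → met
8. jobsite safety plan present → met
9. lost-time incident rate 0 ≤ 1 → met
10. OSHA-30 certified supervisors 5 ≥ 4 → met
11. fall-protection recertification 57 days ago vs limit 60 → met
12. licensed crane operators 5 ≥ 3 → met
All met.

Yes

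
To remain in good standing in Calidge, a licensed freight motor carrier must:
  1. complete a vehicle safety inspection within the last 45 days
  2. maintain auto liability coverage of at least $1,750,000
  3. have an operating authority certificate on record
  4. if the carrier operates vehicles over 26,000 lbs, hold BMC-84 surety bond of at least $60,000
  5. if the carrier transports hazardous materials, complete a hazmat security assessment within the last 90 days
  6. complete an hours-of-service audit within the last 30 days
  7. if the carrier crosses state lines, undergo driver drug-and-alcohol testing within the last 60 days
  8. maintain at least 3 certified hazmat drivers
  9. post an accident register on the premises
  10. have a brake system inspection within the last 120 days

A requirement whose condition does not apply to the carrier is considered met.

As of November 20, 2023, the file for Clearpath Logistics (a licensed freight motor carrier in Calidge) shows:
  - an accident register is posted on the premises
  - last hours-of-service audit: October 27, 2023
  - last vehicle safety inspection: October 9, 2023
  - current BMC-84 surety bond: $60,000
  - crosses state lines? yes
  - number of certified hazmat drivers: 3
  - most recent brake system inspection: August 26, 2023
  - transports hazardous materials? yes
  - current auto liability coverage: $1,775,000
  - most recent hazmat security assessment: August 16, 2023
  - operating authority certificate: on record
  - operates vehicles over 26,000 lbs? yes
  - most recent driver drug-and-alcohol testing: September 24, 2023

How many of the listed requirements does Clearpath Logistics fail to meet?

1. vehicle safety inspection 42 days ago vs limit 45 → met
2. auto liability coverage $1,775,000 ≥ $1,750,000 → met
3. operating authority certificate present → met
4. condition 'operates vehicles over 26,000 lbs' holds; BMC-84 surety bond $60,000 ≥ $60,000 → met
5. condition 'transports hazardous materials' holds; hazmat security assessment 96 days ago vs limit 90 → not met
6. hours-of-service audit 24 days ago vs limit 30 → met
7. condition 'crosses state lines' holds; driver drug-and-alcohol testing 57 days ago vs limit 60 → met
8. certified hazmat drivers 3 ≥ 3 → met
9. accident register present → met
10. brake system inspection 86 days ago vs limit 120 → met
Not met: 1 of 10

1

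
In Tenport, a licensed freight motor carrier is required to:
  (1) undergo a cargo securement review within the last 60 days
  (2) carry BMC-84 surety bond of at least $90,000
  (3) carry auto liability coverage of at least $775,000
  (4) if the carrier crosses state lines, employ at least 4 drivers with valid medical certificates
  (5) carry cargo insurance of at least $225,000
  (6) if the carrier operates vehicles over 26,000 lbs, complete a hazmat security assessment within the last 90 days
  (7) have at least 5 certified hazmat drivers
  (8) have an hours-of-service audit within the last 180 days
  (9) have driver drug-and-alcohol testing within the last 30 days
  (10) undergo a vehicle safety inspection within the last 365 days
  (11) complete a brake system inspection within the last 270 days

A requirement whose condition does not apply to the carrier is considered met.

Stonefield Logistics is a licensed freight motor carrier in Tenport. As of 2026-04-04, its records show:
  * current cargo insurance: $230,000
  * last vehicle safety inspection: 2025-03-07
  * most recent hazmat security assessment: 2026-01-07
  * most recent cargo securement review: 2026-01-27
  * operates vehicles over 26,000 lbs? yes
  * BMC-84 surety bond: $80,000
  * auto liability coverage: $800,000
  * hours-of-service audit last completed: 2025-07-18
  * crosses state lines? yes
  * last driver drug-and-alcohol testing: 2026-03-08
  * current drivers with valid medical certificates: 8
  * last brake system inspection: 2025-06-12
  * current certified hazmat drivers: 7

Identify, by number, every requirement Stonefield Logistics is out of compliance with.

1, 2, 8, 10, 11

1. cargo securement review 67 days ago vs limit 60 → not met
2. BMC-84 surety bond $80,000 < $90,000 → not met
3. auto liability coverage $800,000 ≥ $775,000 → met
4. condition 'crosses state lines' holds; drivers with valid medical certificates 8 ≥ 4 → met
5. cargo insurance $230,000 ≥ $225,000 → met
6. condition 'operates vehicles over 26,000 lbs' holds; hazmat security assessment 87 days ago vs limit 90 → met
7. certified hazmat drivers 7 ≥ 5 → met
8. hours-of-service audit 260 days ago vs limit 180 → not met
9. driver drug-and-alcohol testing 27 days ago vs limit 30 → met
10. vehicle safety inspection 393 days ago vs limit 365 → not met
11. brake system inspection 296 days ago vs limit 270 → not met
Not met: 1, 2, 8, 10, 11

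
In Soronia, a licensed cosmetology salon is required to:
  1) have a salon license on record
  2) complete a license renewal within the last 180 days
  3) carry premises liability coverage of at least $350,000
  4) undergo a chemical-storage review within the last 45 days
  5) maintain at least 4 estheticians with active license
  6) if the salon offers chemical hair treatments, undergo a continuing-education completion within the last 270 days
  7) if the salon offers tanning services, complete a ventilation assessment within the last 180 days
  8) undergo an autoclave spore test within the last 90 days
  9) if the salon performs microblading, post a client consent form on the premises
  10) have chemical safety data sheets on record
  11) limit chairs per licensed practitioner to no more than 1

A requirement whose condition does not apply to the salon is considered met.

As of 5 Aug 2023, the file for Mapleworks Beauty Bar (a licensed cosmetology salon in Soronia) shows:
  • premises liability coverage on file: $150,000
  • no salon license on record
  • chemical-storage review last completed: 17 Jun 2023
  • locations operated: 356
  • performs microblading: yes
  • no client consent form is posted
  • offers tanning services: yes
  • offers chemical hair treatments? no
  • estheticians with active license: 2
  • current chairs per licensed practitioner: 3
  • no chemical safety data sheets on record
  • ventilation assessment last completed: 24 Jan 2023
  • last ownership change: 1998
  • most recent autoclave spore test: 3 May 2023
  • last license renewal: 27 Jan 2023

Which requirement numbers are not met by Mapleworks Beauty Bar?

1, 2, 3, 4, 5, 7, 8, 9, 10, 11

1. salon license absent → not met
2. license renewal 190 days ago vs limit 180 → not met
3. premises liability coverage $150,000 < $350,000 → not met
4. chemical-storage review 49 days ago vs limit 45 → not met
5. estheticians with active license 2 < 4 → not met
6. condition 'offers chemical hair treatments' does not hold → requirement n/a → met
7. condition 'offers tanning services' holds; ventilation assessment 193 days ago vs limit 180 → not met
8. autoclave spore test 94 days ago vs limit 90 → not met
9. condition 'performs microblading' holds; client consent form absent → not met
10. chemical safety data sheets absent → not met
11. chairs per licensed practitioner 3 > 1 → not met
Not met: 1, 2, 3, 4, 5, 7, 8, 9, 10, 11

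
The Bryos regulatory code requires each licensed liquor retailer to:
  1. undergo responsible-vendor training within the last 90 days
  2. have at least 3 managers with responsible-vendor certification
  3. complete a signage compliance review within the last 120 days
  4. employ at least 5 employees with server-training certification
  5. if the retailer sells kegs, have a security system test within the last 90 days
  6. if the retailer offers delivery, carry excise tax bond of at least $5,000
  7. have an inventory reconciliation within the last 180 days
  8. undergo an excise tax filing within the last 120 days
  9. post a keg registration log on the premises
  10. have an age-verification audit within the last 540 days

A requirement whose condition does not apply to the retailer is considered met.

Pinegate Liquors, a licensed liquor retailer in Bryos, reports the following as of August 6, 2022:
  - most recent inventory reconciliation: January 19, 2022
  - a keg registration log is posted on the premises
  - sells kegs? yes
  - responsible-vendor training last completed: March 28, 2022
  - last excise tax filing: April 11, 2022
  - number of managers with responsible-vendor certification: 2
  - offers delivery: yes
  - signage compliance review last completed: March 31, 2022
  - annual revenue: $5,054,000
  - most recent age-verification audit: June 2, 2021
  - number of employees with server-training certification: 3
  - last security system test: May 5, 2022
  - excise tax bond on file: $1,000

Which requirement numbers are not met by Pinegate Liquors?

1, 2, 3, 4, 5, 6, 7

1. responsible-vendor training 131 days ago vs limit 90 → not met
2. managers with responsible-vendor certification 2 < 3 → not met
3. signage compliance review 128 days ago vs limit 120 → not met
4. employees with server-training certification 3 < 5 → not met
5. condition 'sells kegs' holds; security system test 93 days ago vs limit 90 → not met
6. condition 'offers delivery' holds; excise tax bond $1,000 < $5,000 → not met
7. inventory reconciliation 199 days ago vs limit 180 → not met
8. excise tax filing 117 days ago vs limit 120 → met
9. keg registration log present → met
10. age-verification audit 430 days ago vs limit 540 → met
Not met: 1, 2, 3, 4, 5, 6, 7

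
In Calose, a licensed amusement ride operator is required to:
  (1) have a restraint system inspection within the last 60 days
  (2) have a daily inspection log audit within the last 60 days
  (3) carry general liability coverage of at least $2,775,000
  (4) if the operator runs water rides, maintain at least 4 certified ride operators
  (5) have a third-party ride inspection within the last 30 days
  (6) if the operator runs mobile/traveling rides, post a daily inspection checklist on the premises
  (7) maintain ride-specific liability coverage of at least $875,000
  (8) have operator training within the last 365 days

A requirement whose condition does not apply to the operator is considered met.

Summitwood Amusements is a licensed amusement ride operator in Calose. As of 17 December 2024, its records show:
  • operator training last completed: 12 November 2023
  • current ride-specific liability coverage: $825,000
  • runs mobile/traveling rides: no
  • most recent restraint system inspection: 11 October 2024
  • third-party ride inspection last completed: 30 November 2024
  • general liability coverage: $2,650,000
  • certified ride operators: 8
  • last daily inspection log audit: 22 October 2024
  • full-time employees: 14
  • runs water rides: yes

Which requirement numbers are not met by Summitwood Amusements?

1, 3, 7, 8

1. restraint system inspection 67 days ago vs limit 60 → not met
2. daily inspection log audit 56 days ago vs limit 60 → met
3. general liability coverage $2,650,000 < $2,775,000 → not met
4. condition 'runs water rides' holds; certified ride operators 8 ≥ 4 → met
5. third-party ride inspection 17 days ago vs limit 30 → met
6. condition 'runs mobile/traveling rides' does not hold → requirement n/a → met
7. ride-specific liability coverage $825,000 < $875,000 → not met
8. operator training 401 days ago vs limit 365 → not met
Not met: 1, 3, 7, 8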